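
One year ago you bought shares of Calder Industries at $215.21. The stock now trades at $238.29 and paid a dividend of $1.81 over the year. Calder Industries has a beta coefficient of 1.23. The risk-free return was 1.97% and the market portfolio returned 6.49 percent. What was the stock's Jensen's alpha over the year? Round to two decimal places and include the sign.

Realised HPR = (P1 + D1 − P0) / P0 = (238.29 + 1.81 − 215.21) / 215.21 = 24.89 / 215.21 = 11.5654%
MRP = 6.49% − 1.97% = 4.52%
CAPM required = R_f + β·MRP = 1.97% + 1.23 × 4.52% = 7.5296%
α = realised − required = 11.5654% − 7.5296% = +4.04%

+4.04%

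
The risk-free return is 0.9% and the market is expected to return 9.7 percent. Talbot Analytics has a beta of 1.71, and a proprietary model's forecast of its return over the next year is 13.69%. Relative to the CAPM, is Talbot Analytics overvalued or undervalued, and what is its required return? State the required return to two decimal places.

Overvalued; required return 15.95%

MRP = 9.7% − 0.9% = 8.80%
Required return = R_f + β·MRP = 0.9% + 1.71 × 8.8% = 15.95%
Forecast 13.69% < required 15.95% → the stock plots below the SML → overvalued.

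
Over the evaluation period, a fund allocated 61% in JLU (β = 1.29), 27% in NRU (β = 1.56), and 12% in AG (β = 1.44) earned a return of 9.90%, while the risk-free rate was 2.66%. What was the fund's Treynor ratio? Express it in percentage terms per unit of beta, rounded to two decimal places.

β_P = 0.61×1.29 + 0.27×1.56 + 0.12×1.44 = 1.3809
Treynor = (R_P − R_f) / β_P = (9.90% − 2.66%) / 1.3809 = 7.24% / 1.3809 = 5.24%

5.24%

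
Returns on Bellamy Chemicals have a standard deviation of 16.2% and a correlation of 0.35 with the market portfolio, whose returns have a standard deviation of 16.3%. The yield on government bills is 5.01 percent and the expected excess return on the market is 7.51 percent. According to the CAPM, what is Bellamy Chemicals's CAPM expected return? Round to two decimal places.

β = ρ × σ_i / σ_m = 0.35 × 16.2% / 16.3% = 0.3479
E(R) = 5.01% + 0.3479 × 7.51% = 7.62%

7.62%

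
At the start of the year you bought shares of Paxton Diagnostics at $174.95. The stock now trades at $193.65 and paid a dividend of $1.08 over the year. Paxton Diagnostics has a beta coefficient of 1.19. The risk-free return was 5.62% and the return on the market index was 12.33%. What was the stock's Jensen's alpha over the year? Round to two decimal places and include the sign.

Realised HPR = (P1 + D1 − P0) / P0 = (193.65 + 1.08 − 174.95) / 174.95 = 19.78 / 174.95 = 11.3061%
MRP = 12.33% − 5.62% = 6.71%
CAPM required = R_f + β·MRP = 5.62% + 1.19 × 6.71% = 13.6049%
α = realised − required = 11.3061% − 13.6049% = -2.30%

-2.30%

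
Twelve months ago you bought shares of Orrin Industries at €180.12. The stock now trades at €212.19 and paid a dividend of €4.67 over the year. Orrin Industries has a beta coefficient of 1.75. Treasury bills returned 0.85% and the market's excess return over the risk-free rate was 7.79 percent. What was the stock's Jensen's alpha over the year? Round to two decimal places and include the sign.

+5.92%

Realised HPR = (P1 + D1 − P0) / P0 = (212.19 + 4.67 − 180.12) / 180.12 = 36.74 / 180.12 = 20.3975%
CAPM required = R_f + β·MRP = 0.85% + 1.75 × 7.79% = 14.4825%
α = realised − required = 20.3975% − 14.4825% = +5.92%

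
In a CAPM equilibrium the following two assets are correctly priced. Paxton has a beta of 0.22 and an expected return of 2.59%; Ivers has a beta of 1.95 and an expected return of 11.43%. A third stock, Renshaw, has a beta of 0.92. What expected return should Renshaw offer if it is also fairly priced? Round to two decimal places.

6.17%

MRP (SML slope) = (11.43% − 2.59%) / (1.95 − 0.22) = 8.84% / 1.73 = 5.1098%
R_f (intercept) = 2.59% − 0.22 × 5.1098% = 1.4658%
E(R_Renshaw) = R_f + β × MRP = 1.4658% + 0.92 × 5.1098% = 6.17%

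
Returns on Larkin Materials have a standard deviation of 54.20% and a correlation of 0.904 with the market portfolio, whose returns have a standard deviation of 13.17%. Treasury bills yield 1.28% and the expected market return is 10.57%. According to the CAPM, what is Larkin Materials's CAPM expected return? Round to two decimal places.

β = ρ × σ_i / σ_m = 0.904 × 54.20% / 13.17% = 3.7203
MRP = 10.57% − 1.28% = 9.29%
E(R) = 1.28% + 3.7203 × 9.29% = 35.84%

35.84%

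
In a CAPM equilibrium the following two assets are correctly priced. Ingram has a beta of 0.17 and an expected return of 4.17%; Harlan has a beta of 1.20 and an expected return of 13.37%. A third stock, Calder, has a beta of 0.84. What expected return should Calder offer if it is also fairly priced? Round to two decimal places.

10.15%

MRP (SML slope) = (13.37% − 4.17%) / (1.20 − 0.17) = 9.20% / 1.03 = 8.9320%
R_f (intercept) = 4.17% − 0.17 × 8.9320% = 2.6516%
E(R_Calder) = R_f + β × MRP = 2.6516% + 0.84 × 8.9320% = 10.15%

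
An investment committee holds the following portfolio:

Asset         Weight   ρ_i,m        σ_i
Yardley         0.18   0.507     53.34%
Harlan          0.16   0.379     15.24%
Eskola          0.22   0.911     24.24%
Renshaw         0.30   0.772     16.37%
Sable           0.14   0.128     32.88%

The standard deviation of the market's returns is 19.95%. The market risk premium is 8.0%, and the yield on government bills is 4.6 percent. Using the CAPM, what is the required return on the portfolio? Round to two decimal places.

β_Yardley = 0.507 × 53.34% / 19.95% = 1.3556
β_Harlan = 0.379 × 15.24% / 19.95% = 0.2895
β_Eskola = 0.911 × 24.24% / 19.95% = 1.1069
β_Renshaw = 0.772 × 16.37% / 19.95% = 0.6335
β_Sable = 0.128 × 32.88% / 19.95% = 0.2110
β_P = Σ w_i β_i = 0.18×1.3556 + 0.16×0.2895 + 0.22×1.1069 + 0.30×0.6335 + 0.14×0.2110 = 0.7534
E(R_P) = R_f + β_P × MRP = 4.6% + 0.7534 × 8.0% = 10.63%

10.63%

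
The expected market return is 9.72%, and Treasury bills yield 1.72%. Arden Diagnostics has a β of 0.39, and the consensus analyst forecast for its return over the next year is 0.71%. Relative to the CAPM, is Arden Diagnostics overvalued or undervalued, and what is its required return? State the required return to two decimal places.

Overvalued; required return 4.84%

MRP = 9.72% − 1.72% = 8.00%
Required return = R_f + β·MRP = 1.72% + 0.39 × 8.00% = 4.84%
Forecast 0.71% < required 4.84% → the stock plots below the SML → overvalued.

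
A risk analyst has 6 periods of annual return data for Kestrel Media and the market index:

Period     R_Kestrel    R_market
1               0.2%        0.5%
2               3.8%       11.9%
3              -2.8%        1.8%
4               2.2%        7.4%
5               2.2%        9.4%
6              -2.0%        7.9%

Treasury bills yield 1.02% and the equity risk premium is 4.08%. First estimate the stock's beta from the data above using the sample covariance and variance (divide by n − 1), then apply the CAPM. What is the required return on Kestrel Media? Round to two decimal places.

Mean R_i = (0.2 + 3.8 − 2.8 + 2.2 + 2.2 − 2.0) / 6 = 0.6000%
Mean R_m = (0.5 + 11.9 + 1.8 + 7.4 + 9.4 + 7.9) / 6 = 6.4833%
Σ(R_i − R̄_i)(R_m − R̄_m) = 38.1000  ⇒  Cov = 38.1000 / 5 = 7.6200
Σ(R_m − R̄_m)² = 98.4283  ⇒  Var(R_m) = 98.4283 / 5 = 19.6857
β = Cov / Var(R_m) = 7.6200 / 19.6857 = 0.3871
E(R) = R_f + β × MRP = 1.02% + 0.3871 × 4.08% = 2.60%

2.60%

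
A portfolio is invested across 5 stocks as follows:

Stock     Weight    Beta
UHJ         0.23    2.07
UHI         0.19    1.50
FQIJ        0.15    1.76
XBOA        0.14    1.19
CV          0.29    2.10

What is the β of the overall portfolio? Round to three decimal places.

β_P = Σ w_i β_i = 0.23×2.07 + 0.19×1.50 + 0.15×1.76 + 0.14×1.19 + 0.29×2.10 = 1.8007

1.801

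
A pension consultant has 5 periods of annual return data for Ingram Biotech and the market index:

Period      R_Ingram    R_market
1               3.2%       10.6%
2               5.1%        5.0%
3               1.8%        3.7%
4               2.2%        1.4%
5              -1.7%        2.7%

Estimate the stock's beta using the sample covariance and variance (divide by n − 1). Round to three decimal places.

0.295

Mean R_i = (3.2 + 5.1 + 1.8 + 2.2 − 1.7) / 5 = 2.1200%
Mean R_m = (10.6 + 5.0 + 3.7 + 1.4 + 2.7) / 5 = 4.6800%
Σ(R_i − R̄_i)(R_m − R̄_m) = 14.9620  ⇒  Cov = 14.9620 / 4 = 3.7405
Σ(R_m − R̄_m)² = 50.7880  ⇒  Var(R_m) = 50.7880 / 4 = 12.6970
β = Cov / Var(R_m) = 3.7405 / 12.6970 = 0.2946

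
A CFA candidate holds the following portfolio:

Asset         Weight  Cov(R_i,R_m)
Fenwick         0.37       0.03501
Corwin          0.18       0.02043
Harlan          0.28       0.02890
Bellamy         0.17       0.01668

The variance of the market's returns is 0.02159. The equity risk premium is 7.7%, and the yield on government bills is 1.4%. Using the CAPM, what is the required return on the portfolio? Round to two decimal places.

β_Fenwick = 0.03501 / 0.02159 = 1.6216
β_Corwin = 0.02043 / 0.02159 = 0.9463
β_Harlan = 0.02890 / 0.02159 = 1.3386
β_Bellamy = 0.01668 / 0.02159 = 0.7726
β_P = Σ w_i β_i = 0.37×1.6216 + 0.18×0.9463 + 0.28×1.3386 + 0.17×0.7726 = 1.2765
E(R_P) = R_f + β_P × MRP = 1.4% + 1.2765 × 7.7% = 11.23%

11.23%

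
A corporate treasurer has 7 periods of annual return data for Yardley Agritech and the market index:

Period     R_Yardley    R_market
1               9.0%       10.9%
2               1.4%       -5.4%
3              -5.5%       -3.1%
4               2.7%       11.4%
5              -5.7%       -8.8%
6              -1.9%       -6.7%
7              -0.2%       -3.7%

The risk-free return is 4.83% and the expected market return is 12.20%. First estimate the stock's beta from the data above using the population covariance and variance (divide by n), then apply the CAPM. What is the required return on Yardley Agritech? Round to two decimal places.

Mean R_i = (9.0 + 1.4 − 5.5 + 2.7 − 5.7 − 1.9 − 0.2) / 7 = -0.0286%
Mean R_m = (10.9 − 5.4 − 3.1 + 11.4 − 8.8 − 6.7 − 3.7) / 7 = -0.7714%
Σ(R_i − R̄_i)(R_m − R̄_m) = 201.8457  ⇒  Cov = 201.8457 / 7 = 28.8351
Σ(R_m − R̄_m)² = 419.3943  ⇒  Var(R_m) = 419.3943 / 7 = 59.9135
β = Cov / Var(R_m) = 28.8351 / 59.9135 = 0.4813
MRP = 12.20% − 4.83% = 7.37%
E(R) = R_f + β × MRP = 4.83% + 0.4813 × 7.37% = 8.38%

8.38%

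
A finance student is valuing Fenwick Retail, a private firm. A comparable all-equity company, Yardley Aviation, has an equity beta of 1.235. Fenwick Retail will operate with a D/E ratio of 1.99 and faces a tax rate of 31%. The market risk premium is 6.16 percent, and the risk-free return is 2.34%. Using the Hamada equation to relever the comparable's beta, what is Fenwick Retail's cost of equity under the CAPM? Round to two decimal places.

β_L = β_U × [1 + (1 − t)(D/E)] = 1.235 × [1 + (1 − 0.31) × 1.99]
    = 1.235 × [1 + 0.69 × 1.99] = 1.235 × 2.3731 = 2.9308
E(R) = R_f + β_L × MRP = 2.34% + 2.9308 × 6.16% = 20.39%

20.39%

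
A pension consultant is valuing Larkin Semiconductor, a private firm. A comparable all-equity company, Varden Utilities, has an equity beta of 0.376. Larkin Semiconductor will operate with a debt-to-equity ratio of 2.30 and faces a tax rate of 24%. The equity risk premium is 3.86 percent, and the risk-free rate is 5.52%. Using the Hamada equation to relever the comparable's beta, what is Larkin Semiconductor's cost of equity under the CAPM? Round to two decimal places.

9.51%

β_L = β_U × [1 + (1 − t)(D/E)] = 0.376 × [1 + (1 − 0.24) × 2.30]
    = 0.376 × [1 + 0.76 × 2.30] = 0.376 × 2.7480 = 1.0332
E(R) = R_f + β_L × MRP = 5.52% + 1.0332 × 3.86% = 9.51%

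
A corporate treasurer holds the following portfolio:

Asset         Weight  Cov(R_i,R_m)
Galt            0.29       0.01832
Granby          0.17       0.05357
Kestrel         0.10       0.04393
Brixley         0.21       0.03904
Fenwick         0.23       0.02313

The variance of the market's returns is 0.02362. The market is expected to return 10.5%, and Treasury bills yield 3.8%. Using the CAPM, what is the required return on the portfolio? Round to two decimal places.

β_Galt = 0.01832 / 0.02362 = 0.7756
β_Granby = 0.05357 / 0.02362 = 2.2680
β_Kestrel = 0.04393 / 0.02362 = 1.8599
β_Brixley = 0.03904 / 0.02362 = 1.6528
β_Fenwick = 0.02313 / 0.02362 = 0.9793
β_P = Σ w_i β_i = 0.29×0.7756 + 0.17×2.2680 + 0.10×1.8599 + 0.21×1.6528 + 0.23×0.9793 = 1.3688
MRP = 10.5% − 3.8% = 6.70%
E(R_P) = R_f + β_P × MRP = 3.8% + 1.3688 × 6.7% = 12.97%

12.97%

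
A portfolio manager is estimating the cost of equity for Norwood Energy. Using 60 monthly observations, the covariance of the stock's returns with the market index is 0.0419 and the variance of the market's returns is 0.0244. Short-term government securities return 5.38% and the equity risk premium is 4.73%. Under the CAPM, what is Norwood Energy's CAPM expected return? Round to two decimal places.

13.50%

β = Cov(R_i, R_m) / Var(R_m) = 0.0419 / 0.0244 = 1.7172
E(R) = R_f + β × MRP = 5.38% + 1.7172 × 4.73% = 13.50%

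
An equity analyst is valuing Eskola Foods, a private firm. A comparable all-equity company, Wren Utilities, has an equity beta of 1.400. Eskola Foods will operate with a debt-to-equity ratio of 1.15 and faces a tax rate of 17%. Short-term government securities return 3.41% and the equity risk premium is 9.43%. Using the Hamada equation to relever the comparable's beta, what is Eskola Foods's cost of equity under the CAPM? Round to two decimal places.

β_L = β_U × [1 + (1 − t)(D/E)] = 1.400 × [1 + (1 − 0.17) × 1.15]
    = 1.400 × [1 + 0.83 × 1.15] = 1.400 × 1.9545 = 2.7363
E(R) = R_f + β_L × MRP = 3.41% + 2.7363 × 9.43% = 29.21%

29.21%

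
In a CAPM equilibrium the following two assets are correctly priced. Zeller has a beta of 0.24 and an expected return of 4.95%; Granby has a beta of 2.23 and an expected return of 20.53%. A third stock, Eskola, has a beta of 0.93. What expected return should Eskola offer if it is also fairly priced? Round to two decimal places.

10.35%

MRP (SML slope) = (20.53% − 4.95%) / (2.23 − 0.24) = 15.58% / 1.99 = 7.8291%
R_f (intercept) = 4.95% − 0.24 × 7.8291% = 3.0710%
E(R_Eskola) = R_f + β × MRP = 3.0710% + 0.93 × 7.8291% = 10.35%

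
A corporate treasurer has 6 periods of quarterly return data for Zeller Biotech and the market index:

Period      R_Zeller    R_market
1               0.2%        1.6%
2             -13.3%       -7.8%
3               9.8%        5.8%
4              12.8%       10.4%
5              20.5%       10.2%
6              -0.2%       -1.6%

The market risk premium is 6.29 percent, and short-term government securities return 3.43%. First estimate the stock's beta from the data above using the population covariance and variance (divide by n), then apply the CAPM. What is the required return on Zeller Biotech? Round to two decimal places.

Mean R_i = (0.2 − 13.3 + 9.8 + 12.8 + 20.5 − 0.2) / 6 = 4.9667%
Mean R_m = (1.6 − 7.8 + 5.8 + 10.4 + 10.2 − 1.6) / 6 = 3.1000%
Σ(R_i − R̄_i)(R_m − R̄_m) = 411.0600  ⇒  Cov = 411.0600 / 6 = 68.5100
Σ(R_m − R̄_m)² = 254.1400  ⇒  Var(R_m) = 254.1400 / 6 = 42.3567
β = Cov / Var(R_m) = 68.5100 / 42.3567 = 1.6175
E(R) = R_f + β × MRP = 3.43% + 1.6175 × 6.29% = 13.60%

13.60%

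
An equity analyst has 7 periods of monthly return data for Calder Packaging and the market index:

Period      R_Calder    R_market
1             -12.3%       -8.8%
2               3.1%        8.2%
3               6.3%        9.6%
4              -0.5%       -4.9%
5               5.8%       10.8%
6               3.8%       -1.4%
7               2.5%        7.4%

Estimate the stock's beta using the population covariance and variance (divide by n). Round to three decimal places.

0.663

Mean R_i = (-12.3 + 3.1 + 6.3 − 0.5 + 5.8 + 3.8 + 2.5) / 7 = 1.2429%
Mean R_m = (-8.8 + 8.2 + 9.6 − 4.9 + 10.8 − 1.4 + 7.4) / 7 = 2.9857%
Σ(R_i − R̄_i)(R_m − R̄_m) = 246.4343  ⇒  Cov = 246.4343 / 7 = 35.2049
Σ(R_m − R̄_m)² = 371.8086  ⇒  Var(R_m) = 371.8086 / 7 = 53.1155
β = Cov / Var(R_m) = 35.2049 / 53.1155 = 0.6628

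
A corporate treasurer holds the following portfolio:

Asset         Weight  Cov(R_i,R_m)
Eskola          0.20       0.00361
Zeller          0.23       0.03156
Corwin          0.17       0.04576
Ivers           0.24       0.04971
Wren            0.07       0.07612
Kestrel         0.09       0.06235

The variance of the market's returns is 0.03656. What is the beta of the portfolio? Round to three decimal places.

β_Eskola = 0.00361 / 0.03656 = 0.0987
β_Zeller = 0.03156 / 0.03656 = 0.8632
β_Corwin = 0.04576 / 0.03656 = 1.2516
β_Ivers = 0.04971 / 0.03656 = 1.3597
β_Wren = 0.07612 / 0.03656 = 2.0821
β_Kestrel = 0.06235 / 0.03656 = 1.7054
β_P = Σ w_i β_i = 0.20×0.0987 + 0.23×0.8632 + 0.17×1.2516 + 0.24×1.3597 + 0.07×2.0821 + 0.09×1.7054 = 1.0566

1.057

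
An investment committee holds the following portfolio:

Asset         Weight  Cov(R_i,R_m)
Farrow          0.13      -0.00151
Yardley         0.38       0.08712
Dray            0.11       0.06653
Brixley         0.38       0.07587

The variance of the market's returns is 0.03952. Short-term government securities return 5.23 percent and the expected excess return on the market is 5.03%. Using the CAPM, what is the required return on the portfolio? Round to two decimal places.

14.02%

β_Farrow = -0.00151 / 0.03952 = -0.0382
β_Yardley = 0.08712 / 0.03952 = 2.2045
β_Dray = 0.06653 / 0.03952 = 1.6835
β_Brixley = 0.07587 / 0.03952 = 1.9198
β_P = Σ w_i β_i = 0.13×-0.0382 + 0.38×2.2045 + 0.11×1.6835 + 0.38×1.9198 = 1.7475
E(R_P) = R_f + β_P × MRP = 5.23% + 1.7475 × 5.03% = 14.02%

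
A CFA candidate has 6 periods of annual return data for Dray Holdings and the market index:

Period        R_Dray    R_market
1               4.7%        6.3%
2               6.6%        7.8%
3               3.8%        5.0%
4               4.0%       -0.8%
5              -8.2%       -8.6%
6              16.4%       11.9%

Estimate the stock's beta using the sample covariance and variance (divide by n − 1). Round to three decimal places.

1.001

Mean R_i = (4.7 + 6.6 + 3.8 + 4.0 − 8.2 + 16.4) / 6 = 4.5500%
Mean R_m = (6.3 + 7.8 + 5.0 − 0.8 − 8.6 + 11.9) / 6 = 3.6000%
Σ(R_i − R̄_i)(R_m − R̄_m) = 264.2900  ⇒  Cov = 264.2900 / 5 = 52.8580
Σ(R_m − R̄_m)² = 263.9800  ⇒  Var(R_m) = 263.9800 / 5 = 52.7960
β = Cov / Var(R_m) = 52.8580 / 52.7960 = 1.0012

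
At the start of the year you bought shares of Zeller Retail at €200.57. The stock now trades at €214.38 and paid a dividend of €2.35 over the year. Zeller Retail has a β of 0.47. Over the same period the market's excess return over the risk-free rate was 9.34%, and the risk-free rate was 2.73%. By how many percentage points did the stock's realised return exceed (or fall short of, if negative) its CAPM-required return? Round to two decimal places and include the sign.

Realised HPR = (P1 + D1 − P0) / P0 = (214.38 + 2.35 − 200.57) / 200.57 = 16.16 / 200.57 = 8.0570%
CAPM required = R_f + β·MRP = 2.73% + 0.47 × 9.34% = 7.1198%
α = realised − required = 8.0570% − 7.1198% = +0.94%

+0.94%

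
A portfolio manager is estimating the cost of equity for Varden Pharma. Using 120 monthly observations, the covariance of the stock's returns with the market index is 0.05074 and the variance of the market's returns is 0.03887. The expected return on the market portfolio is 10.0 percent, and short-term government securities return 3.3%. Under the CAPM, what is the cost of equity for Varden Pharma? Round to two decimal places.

12.05%

β = Cov(R_i, R_m) / Var(R_m) = 0.05074 / 0.03887 = 1.3054
MRP = 10.0% − 3.3% = 6.70%
E(R) = R_f + β × MRP = 3.3% + 1.3054 × 6.7% = 12.05%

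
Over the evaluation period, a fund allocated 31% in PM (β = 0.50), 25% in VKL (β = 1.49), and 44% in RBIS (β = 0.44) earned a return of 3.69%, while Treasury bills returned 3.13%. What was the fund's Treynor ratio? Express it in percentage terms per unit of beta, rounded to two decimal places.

β_P = 0.31×0.50 + 0.25×1.49 + 0.44×0.44 = 0.7211
Treynor = (R_P − R_f) / β_P = (3.69% − 3.13%) / 0.7211 = 0.56% / 0.7211 = 0.78%

0.78%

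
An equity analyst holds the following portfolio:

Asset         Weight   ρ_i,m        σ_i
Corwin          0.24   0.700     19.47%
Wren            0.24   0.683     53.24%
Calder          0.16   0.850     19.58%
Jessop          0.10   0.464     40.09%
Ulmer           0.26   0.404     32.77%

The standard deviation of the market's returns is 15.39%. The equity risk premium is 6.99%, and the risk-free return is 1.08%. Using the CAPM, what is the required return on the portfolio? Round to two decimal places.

β_Corwin = 0.700 × 19.47% / 15.39% = 0.8856
β_Wren = 0.683 × 53.24% / 15.39% = 2.3628
β_Calder = 0.850 × 19.58% / 15.39% = 1.0814
β_Jessop = 0.464 × 40.09% / 15.39% = 1.2087
β_Ulmer = 0.404 × 32.77% / 15.39% = 0.8602
β_P = Σ w_i β_i = 0.24×0.8856 + 0.24×2.3628 + 0.16×1.0814 + 0.10×1.2087 + 0.26×0.8602 = 1.2972
E(R_P) = R_f + β_P × MRP = 1.08% + 1.2972 × 6.99% = 10.15%

10.15%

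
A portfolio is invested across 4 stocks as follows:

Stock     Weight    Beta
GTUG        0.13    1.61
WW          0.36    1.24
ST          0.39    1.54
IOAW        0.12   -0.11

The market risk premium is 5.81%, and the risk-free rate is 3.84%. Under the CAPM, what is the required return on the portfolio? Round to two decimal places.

β_P = Σ w_i β_i = 0.13×1.61 + 0.36×1.24 + 0.39×1.54 + 0.12×-0.11 = 1.2431
E(R_P) = R_f + β_P × MRP = 3.84% + 1.2431 × 5.81% = 11.06%

11.06%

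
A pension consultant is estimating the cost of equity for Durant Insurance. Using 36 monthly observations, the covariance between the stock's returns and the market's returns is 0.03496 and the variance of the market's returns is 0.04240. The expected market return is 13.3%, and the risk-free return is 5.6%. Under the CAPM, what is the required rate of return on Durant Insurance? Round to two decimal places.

β = Cov(R_i, R_m) / Var(R_m) = 0.03496 / 0.04240 = 0.8245
MRP = 13.3% − 5.6% = 7.70%
E(R) = R_f + β × MRP = 5.6% + 0.8245 × 7.7% = 11.95%

11.95%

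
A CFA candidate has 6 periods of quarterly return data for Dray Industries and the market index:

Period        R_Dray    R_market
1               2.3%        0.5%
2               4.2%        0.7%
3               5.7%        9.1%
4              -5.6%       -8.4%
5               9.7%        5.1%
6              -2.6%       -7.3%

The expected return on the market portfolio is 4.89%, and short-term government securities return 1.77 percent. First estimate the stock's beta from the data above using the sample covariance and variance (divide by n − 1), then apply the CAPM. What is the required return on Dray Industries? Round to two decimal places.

4.07%

Mean R_i = (2.3 + 4.2 + 5.7 − 5.6 + 9.7 − 2.6) / 6 = 2.2833%
Mean R_m = (0.5 + 0.7 + 9.1 − 8.4 + 5.1 − 7.3) / 6 = -0.0500%
Σ(R_i − R̄_i)(R_m − R̄_m) = 172.1350  ⇒  Cov = 172.1350 / 5 = 34.4270
Σ(R_m − R̄_m)² = 233.3950  ⇒  Var(R_m) = 233.3950 / 5 = 46.6790
β = Cov / Var(R_m) = 34.4270 / 46.6790 = 0.7375
MRP = 4.89% − 1.77% = 3.12%
E(R) = R_f + β × MRP = 1.77% + 0.7375 × 3.12% = 4.07%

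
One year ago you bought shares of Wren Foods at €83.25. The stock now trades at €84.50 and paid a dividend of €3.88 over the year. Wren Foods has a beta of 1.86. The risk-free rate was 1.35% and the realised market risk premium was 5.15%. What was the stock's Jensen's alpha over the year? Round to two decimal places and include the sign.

-4.77%

Realised HPR = (P1 + D1 − P0) / P0 = (84.50 + 3.88 − 83.25) / 83.25 = 5.13 / 83.25 = 6.1622%
CAPM required = R_f + β·MRP = 1.35% + 1.86 × 5.15% = 10.9290%
α = realised − required = 6.1622% − 10.9290% = -4.77%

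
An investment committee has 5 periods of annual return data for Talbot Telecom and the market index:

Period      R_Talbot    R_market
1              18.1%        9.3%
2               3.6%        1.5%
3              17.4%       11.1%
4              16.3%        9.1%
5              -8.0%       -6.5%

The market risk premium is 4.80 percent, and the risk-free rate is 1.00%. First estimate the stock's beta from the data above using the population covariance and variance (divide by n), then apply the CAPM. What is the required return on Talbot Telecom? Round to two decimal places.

Mean R_i = (18.1 + 3.6 + 17.4 + 16.3 − 8.0) / 5 = 9.4800%
Mean R_m = (9.3 + 1.5 + 11.1 + 9.1 − 6.5) / 5 = 4.9000%
Σ(R_i − R̄_i)(R_m − R̄_m) = 334.9400  ⇒  Cov = 334.9400 / 5 = 66.9880
Σ(R_m − R̄_m)² = 216.9600  ⇒  Var(R_m) = 216.9600 / 5 = 43.3920
β = Cov / Var(R_m) = 66.9880 / 43.3920 = 1.5438
E(R) = R_f + β × MRP = 1.00% + 1.5438 × 4.80% = 8.41%

8.41%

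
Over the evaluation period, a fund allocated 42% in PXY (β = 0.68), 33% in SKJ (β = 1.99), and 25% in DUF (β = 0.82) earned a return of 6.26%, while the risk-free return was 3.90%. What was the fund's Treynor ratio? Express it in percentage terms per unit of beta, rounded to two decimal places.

2.06%

β_P = 0.42×0.68 + 0.33×1.99 + 0.25×0.82 = 1.1473
Treynor = (R_P − R_f) / β_P = (6.26% − 3.90%) / 1.1473 = 2.36% / 1.1473 = 2.06%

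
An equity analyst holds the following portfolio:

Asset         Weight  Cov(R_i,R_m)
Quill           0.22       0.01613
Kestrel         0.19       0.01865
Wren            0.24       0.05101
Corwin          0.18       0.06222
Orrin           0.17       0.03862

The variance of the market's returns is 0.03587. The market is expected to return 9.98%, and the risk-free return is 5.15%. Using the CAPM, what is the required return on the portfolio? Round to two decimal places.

β_Quill = 0.01613 / 0.03587 = 0.4497
β_Kestrel = 0.01865 / 0.03587 = 0.5199
β_Wren = 0.05101 / 0.03587 = 1.4221
β_Corwin = 0.06222 / 0.03587 = 1.7346
β_Orrin = 0.03862 / 0.03587 = 1.0767
β_P = Σ w_i β_i = 0.22×0.4497 + 0.19×0.5199 + 0.24×1.4221 + 0.18×1.7346 + 0.17×1.0767 = 1.0343
MRP = 9.98% − 5.15% = 4.83%
E(R_P) = R_f + β_P × MRP = 5.15% + 1.0343 × 4.83% = 10.15%

10.15%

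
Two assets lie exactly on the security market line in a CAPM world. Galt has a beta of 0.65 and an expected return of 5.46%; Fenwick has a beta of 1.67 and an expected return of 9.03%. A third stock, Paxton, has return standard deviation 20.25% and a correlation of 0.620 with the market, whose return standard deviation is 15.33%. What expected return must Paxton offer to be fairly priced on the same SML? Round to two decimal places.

MRP = (9.03% − 5.46%) / (1.67 − 0.65) = 3.5000%
R_f = 5.46% − 0.65 × 3.5000% = 3.1850%
β_Paxton = ρ·σ_i/σ_m = 0.620 × 20.25 / 15.33 = 0.8190
E(R_Paxton) = R_f + β × MRP = 3.1850% + 0.8190 × 3.5000% = 6.05%

6.05%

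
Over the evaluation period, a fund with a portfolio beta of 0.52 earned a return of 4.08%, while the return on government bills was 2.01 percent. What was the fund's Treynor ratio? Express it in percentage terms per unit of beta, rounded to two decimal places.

3.98%

Treynor = (R_P − R_f) / β_P = (4.08% − 2.01%) / 0.5200 = 2.07% / 0.5200 = 3.98%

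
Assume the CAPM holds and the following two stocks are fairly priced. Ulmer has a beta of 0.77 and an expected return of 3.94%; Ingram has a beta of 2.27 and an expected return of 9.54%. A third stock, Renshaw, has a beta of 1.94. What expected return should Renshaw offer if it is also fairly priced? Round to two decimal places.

MRP (SML slope) = (9.54% − 3.94%) / (2.27 − 0.77) = 5.60% / 1.50 = 3.7333%
R_f (intercept) = 3.94% − 0.77 × 3.7333% = 1.0654%
E(R_Renshaw) = R_f + β × MRP = 1.0654% + 1.94 × 3.7333% = 8.31%

8.31%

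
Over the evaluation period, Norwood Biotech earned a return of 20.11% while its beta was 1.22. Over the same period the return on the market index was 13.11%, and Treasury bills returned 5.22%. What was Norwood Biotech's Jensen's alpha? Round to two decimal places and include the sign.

+5.26%

Market excess return = 13.11% − 5.22% = 7.89%
CAPM benchmark = R_f + β(R_m − R_f) = 5.22% + 1.22 × 7.89% = 14.8458%
α = actual − benchmark = 20.11% − 14.8458% = +5.26%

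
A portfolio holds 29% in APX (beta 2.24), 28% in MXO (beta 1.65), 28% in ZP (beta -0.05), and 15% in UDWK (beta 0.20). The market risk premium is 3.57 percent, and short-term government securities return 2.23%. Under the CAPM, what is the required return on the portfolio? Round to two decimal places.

6.26%

β_P = Σ w_i β_i = 0.29×2.24 + 0.28×1.65 + 0.28×-0.05 + 0.15×0.20 = 1.1276
E(R_P) = R_f + β_P × MRP = 2.23% + 1.1276 × 3.57% = 6.26%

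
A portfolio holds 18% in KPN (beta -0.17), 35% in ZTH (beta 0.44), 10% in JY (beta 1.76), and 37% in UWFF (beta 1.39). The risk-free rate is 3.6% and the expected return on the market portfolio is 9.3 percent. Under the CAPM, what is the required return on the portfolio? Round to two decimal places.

8.24%

β_P = Σ w_i β_i = 0.18×-0.17 + 0.35×0.44 + 0.10×1.76 + 0.37×1.39 = 0.8137
MRP = 9.3% − 3.6% = 5.70%
E(R_P) = R_f + β_P × MRP = 3.6% + 0.8137 × 5.7% = 8.24%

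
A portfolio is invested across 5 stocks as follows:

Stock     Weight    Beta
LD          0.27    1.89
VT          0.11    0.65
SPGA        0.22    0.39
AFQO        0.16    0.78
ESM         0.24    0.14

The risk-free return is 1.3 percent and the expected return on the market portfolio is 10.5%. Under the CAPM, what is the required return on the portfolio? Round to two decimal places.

β_P = Σ w_i β_i = 0.27×1.89 + 0.11×0.65 + 0.22×0.39 + 0.16×0.78 + 0.24×0.14 = 0.8260
MRP = 10.5% − 1.3% = 9.20%
E(R_P) = R_f + β_P × MRP = 1.3% + 0.8260 × 9.2% = 8.90%

8.90%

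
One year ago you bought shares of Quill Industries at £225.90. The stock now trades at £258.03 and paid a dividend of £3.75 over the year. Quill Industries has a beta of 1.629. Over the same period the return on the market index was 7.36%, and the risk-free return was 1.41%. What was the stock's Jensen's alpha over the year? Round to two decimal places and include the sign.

+4.78%

Realised HPR = (P1 + D1 − P0) / P0 = (258.03 + 3.75 − 225.90) / 225.90 = 35.88 / 225.90 = 15.8831%
MRP = 7.36% − 1.41% = 5.95%
CAPM required = R_f + β·MRP = 1.41% + 1.629 × 5.95% = 11.10255%
α = realised − required = 15.8831% − 11.10255% = +4.78%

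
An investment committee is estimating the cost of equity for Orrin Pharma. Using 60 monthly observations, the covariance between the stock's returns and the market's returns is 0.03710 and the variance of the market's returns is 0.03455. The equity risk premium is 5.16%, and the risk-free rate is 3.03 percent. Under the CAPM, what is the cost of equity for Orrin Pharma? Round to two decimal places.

β = Cov(R_i, R_m) / Var(R_m) = 0.03710 / 0.03455 = 1.0738
E(R) = R_f + β × MRP = 3.03% + 1.0738 × 5.16% = 8.57%

8.57%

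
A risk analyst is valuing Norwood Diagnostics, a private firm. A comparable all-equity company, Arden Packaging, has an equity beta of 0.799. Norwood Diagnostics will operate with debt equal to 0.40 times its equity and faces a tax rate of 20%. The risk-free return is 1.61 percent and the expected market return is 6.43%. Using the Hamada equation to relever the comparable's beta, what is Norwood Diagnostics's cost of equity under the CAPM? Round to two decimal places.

β_L = β_U × [1 + (1 − t)(D/E)] = 0.799 × [1 + (1 − 0.20) × 0.40]
    = 0.799 × [1 + 0.80 × 0.40] = 0.799 × 1.3200 = 1.0547
MRP = 6.43% − 1.61% = 4.82%
E(R) = R_f + β_L × MRP = 1.61% + 1.0547 × 4.82% = 6.69%

6.69%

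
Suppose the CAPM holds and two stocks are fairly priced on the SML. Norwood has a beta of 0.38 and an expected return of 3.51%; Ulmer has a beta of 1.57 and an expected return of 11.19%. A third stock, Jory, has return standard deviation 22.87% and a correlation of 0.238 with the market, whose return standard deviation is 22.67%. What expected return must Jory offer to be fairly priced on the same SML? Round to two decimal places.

MRP = (11.19% − 3.51%) / (1.57 − 0.38) = 6.4538%
R_f = 3.51% − 0.38 × 6.4538% = 1.0576%
β_Jory = ρ·σ_i/σ_m = 0.238 × 22.87 / 22.67 = 0.2401
E(R_Jory) = R_f + β × MRP = 1.0576% + 0.2401 × 6.4538% = 2.61%

2.61%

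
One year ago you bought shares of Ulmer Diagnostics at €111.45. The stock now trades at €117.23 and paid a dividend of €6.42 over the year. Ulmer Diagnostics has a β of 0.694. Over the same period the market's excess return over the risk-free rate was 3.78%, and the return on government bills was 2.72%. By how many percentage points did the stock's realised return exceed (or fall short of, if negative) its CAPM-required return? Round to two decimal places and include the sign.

Realised HPR = (P1 + D1 − P0) / P0 = (117.23 + 6.42 − 111.45) / 111.45 = 12.20 / 111.45 = 10.9466%
CAPM required = R_f + β·MRP = 2.72% + 0.694 × 3.78% = 5.34332%
α = realised − required = 10.9466% − 5.34332% = +5.60%

+5.60%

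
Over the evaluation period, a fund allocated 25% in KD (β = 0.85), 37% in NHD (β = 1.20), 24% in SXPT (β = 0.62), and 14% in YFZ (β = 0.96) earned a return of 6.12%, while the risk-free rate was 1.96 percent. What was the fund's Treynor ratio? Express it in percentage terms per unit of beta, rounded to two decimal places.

β_P = 0.25×0.85 + 0.37×1.20 + 0.24×0.62 + 0.14×0.96 = 0.9397
Treynor = (R_P − R_f) / β_P = (6.12% − 1.96%) / 0.9397 = 4.16% / 0.9397 = 4.43%

4.43%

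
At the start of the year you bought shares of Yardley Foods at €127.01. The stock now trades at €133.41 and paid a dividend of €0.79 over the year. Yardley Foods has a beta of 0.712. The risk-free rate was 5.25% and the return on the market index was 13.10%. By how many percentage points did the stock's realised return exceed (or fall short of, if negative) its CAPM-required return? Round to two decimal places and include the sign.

-5.18%

Realised HPR = (P1 + D1 − P0) / P0 = (133.41 + 0.79 − 127.01) / 127.01 = 7.19 / 127.01 = 5.6610%
MRP = 13.10% − 5.25% = 7.85%
CAPM required = R_f + β·MRP = 5.25% + 0.712 × 7.85% = 10.83920%
α = realised − required = 5.6610% − 10.83920% = -5.18%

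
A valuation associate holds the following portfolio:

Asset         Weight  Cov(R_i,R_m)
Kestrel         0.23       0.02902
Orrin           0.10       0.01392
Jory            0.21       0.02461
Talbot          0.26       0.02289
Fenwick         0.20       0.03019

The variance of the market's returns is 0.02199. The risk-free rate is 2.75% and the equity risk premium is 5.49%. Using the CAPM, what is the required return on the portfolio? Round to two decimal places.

9.05%

β_Kestrel = 0.02902 / 0.02199 = 1.3197
β_Orrin = 0.01392 / 0.02199 = 0.6330
β_Jory = 0.02461 / 0.02199 = 1.1191
β_Talbot = 0.02289 / 0.02199 = 1.0409
β_Fenwick = 0.03019 / 0.02199 = 1.3729
β_P = Σ w_i β_i = 0.23×1.3197 + 0.10×0.6330 + 0.21×1.1191 + 0.26×1.0409 + 0.20×1.3729 = 1.1471
E(R_P) = R_f + β_P × MRP = 2.75% + 1.1471 × 5.49% = 9.05%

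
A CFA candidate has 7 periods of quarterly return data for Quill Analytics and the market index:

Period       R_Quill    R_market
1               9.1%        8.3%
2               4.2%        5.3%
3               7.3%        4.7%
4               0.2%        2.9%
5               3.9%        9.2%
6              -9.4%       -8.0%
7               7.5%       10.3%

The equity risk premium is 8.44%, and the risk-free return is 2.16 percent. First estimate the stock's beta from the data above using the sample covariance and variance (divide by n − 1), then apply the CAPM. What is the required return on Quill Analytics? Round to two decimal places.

10.05%

Mean R_i = (9.1 + 4.2 + 7.3 + 0.2 + 3.9 − 9.4 + 7.5) / 7 = 3.2571%
Mean R_m = (8.3 + 5.3 + 4.7 + 2.9 + 9.2 − 8.0 + 10.3) / 7 = 4.6714%
Σ(R_i − R̄_i)(R_m − R̄_m) = 214.5014  ⇒  Cov = 214.5014 / 6 = 35.7502
Σ(R_m − R̄_m)² = 229.4543  ⇒  Var(R_m) = 229.4543 / 6 = 38.2424
β = Cov / Var(R_m) = 35.7502 / 38.2424 = 0.9348
E(R) = R_f + β × MRP = 2.16% + 0.9348 × 8.44% = 10.05%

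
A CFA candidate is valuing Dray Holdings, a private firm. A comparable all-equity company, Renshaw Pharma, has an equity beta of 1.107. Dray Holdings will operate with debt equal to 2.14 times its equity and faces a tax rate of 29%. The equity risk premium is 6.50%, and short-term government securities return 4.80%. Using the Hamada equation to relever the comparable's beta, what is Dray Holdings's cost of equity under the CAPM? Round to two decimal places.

22.93%

β_L = β_U × [1 + (1 − t)(D/E)] = 1.107 × [1 + (1 − 0.29) × 2.14]
    = 1.107 × [1 + 0.71 × 2.14] = 1.107 × 2.5194 = 2.7890
E(R) = R_f + β_L × MRP = 4.80% + 2.7890 × 6.50% = 22.93%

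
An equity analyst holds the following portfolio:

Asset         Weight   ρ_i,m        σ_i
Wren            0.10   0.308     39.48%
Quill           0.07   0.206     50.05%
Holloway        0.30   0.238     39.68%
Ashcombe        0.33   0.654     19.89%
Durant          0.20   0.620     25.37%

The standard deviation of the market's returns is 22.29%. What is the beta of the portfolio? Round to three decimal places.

0.548

β_Wren = 0.308 × 39.48% / 22.29% = 0.5455
β_Quill = 0.206 × 50.05% / 22.29% = 0.4626
β_Holloway = 0.238 × 39.68% / 22.29% = 0.4237
β_Ashcombe = 0.654 × 19.89% / 22.29% = 0.5836
β_Durant = 0.620 × 25.37% / 22.29% = 0.7057
β_P = Σ w_i β_i = 0.10×0.5455 + 0.07×0.4626 + 0.30×0.4237 + 0.33×0.5836 + 0.20×0.7057 = 0.5478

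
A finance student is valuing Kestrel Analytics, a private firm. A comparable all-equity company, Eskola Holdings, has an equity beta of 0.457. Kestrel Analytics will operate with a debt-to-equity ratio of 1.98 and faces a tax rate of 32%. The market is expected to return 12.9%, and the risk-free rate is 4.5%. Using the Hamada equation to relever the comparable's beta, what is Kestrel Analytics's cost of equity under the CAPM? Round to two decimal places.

13.51%

β_L = β_U × [1 + (1 − t)(D/E)] = 0.457 × [1 + (1 − 0.32) × 1.98]
    = 0.457 × [1 + 0.68 × 1.98] = 0.457 × 2.3464 = 1.0723
MRP = 12.9% − 4.5% = 8.40%
E(R) = R_f + β_L × MRP = 4.5% + 1.0723 × 8.4% = 13.51%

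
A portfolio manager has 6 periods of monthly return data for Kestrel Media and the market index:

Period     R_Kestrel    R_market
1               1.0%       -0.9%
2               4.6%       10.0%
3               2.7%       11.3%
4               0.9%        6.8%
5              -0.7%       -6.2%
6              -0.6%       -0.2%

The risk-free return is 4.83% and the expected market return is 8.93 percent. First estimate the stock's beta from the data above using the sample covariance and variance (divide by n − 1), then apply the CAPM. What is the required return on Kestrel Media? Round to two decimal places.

5.83%

Mean R_i = (1.0 + 4.6 + 2.7 + 0.9 − 0.7 − 0.6) / 6 = 1.3167%
Mean R_m = (-0.9 + 10.0 + 11.3 + 6.8 − 6.2 − 0.2) / 6 = 3.4667%
Σ(R_i − R̄_i)(R_m − R̄_m) = 58.8033  ⇒  Cov = 58.8033 / 5 = 11.7607
Σ(R_m − R̄_m)² = 241.1133  ⇒  Var(R_m) = 241.1133 / 5 = 48.2227
β = Cov / Var(R_m) = 11.7607 / 48.2227 = 0.2439
MRP = 8.93% − 4.83% = 4.10%
E(R) = R_f + β × MRP = 4.83% + 0.2439 × 4.10% = 5.83%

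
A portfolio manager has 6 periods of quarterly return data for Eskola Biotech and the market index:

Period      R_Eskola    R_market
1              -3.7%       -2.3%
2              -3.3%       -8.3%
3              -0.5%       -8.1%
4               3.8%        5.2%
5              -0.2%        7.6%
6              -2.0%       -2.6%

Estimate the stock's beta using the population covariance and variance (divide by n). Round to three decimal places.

Mean R_i = (-3.7 − 3.3 − 0.5 + 3.8 − 0.2 − 2.0) / 6 = -0.9833%
Mean R_m = (-2.3 − 8.3 − 8.1 + 5.2 + 7.6 − 2.6) / 6 = -1.4167%
Σ(R_i − R̄_i)(R_m − R̄_m) = 55.0317  ⇒  Cov = 55.0317 / 6 = 9.1720
Σ(R_m − R̄_m)² = 219.3083  ⇒  Var(R_m) = 219.3083 / 6 = 36.5514
β = Cov / Var(R_m) = 9.1720 / 36.5514 = 0.2509

0.251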